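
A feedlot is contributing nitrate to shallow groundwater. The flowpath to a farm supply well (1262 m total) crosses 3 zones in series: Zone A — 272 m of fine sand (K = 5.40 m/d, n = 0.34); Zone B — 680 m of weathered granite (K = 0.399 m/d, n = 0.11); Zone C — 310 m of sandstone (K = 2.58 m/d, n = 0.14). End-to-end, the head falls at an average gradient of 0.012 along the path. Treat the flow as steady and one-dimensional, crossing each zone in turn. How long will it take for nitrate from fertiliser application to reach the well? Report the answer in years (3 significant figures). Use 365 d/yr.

Continuity: the same q passes through each zone, so ΔH = q·Σ(L_j/K_j) — the zones act as resistances in series.
Σ(L/K) = 272/5.40 + 680/0.399 + 310/2.58 = 50.37 + 1704 + 120.2 = 1875 d
K_eq = L_total / Σ(L/K) = 1262 / 1875 = 0.6731 m/d
q = K_eq · i = 0.6731 × 0.012 = 0.008078 m/d (same in every zone)
Zone A: v = q/n = 0.008078/0.34 = 0.02376 m/d → t_A = 272/0.02376 = 11450 d
Zone B: v = q/n = 0.008078/0.11 = 0.07343 m/d → t_B = 680/0.07343 = 9260 d
Zone C: v = q/n = 0.008078/0.14 = 0.05770 m/d → t_C = 310/0.05770 = 5373 d
Total t = 11450 + 9260 + 5373 = 26080 d
   = 26080 / 365 = 71.5 yr

71.5 years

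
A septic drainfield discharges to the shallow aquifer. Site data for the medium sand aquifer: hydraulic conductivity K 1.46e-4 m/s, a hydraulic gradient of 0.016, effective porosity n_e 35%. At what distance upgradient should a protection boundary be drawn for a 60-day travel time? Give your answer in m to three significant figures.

K = 1.46e-4 m/s × 86400 s/d = 12.61 m/d
Darcy flux q = K·i = 12.61 × 0.016 = 0.2018 m/d
v_s = q/n_e = 0.2018/0.35 = 0.5767 m/d
L = v × T = 0.5767 × 60 = 34.60 m

34.6 m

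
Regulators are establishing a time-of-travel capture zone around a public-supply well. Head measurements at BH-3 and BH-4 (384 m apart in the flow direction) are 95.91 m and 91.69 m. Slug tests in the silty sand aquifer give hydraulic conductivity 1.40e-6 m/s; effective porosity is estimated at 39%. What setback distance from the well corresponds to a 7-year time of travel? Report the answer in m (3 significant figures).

8.71 m

Hydraulic gradient i = (95.91 − 91.69) / 384 = 4.22 / 384 = 0.01099
K = 1.40e-6 m/s × 86400 s/d = 0.1210 m/d
Darcy flux q = K·i = 0.1210 × 0.01099 = 0.001329 m/d
v_s = q/n_e = 0.001329/0.39 = 0.003408 m/d
T = 7 yr × 365 = 2555 d
L = v × T = 0.003408 × 2555 = 8.709 m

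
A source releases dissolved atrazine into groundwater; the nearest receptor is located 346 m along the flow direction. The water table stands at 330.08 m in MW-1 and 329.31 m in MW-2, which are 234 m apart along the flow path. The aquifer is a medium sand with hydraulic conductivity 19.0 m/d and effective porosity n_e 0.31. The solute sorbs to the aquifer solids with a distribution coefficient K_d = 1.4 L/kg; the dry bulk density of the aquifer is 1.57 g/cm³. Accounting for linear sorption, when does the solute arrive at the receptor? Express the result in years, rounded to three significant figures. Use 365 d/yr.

Hydraulic gradient i = (330.08 − 329.31) / 234 = 0.77 / 234 = 0.003291
Specific discharge q = 19.0 × 0.003291 = 0.06252 m/d
v_s = q/n_e = 0.06252/0.31 = 0.2017 m/d
Retardation R = 1 + ρ_b·K_d/n = 1 + 1.57×1.4/0.31 = 8.090
Contaminant velocity v_c = v/R = 0.2017/8.090 = 0.02493 m/d
t = L/v_c = 346/0.02493 = 13880 d
   = 13880/365 = 38.0 yr

38.0 years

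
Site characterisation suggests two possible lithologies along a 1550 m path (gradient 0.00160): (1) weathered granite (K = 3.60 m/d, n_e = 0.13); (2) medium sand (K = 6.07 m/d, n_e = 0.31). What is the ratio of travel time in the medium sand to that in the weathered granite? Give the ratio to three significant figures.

Unit 1 (weathered granite): v = 3.60×0.0016/0.13 = 0.04431 m/d, t = 1550/0.04431 = 34980 d
Unit 2 (medium sand): v = 6.07×0.0016/0.31 = 0.03133 m/d, t = 1550/0.03133 = 49470 d
t(medium sand) / t(weathered granite) = 49470/34980 = 1.41

1.41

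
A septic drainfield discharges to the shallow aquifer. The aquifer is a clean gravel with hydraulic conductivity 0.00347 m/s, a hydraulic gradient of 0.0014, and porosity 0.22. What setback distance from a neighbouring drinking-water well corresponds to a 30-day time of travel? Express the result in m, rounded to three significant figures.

57.2 m

K = 0.00347 m/s × 86400 s/d = 299.8 m/d
Darcy flux q = K·i = 299.8 × 0.0014 = 0.4197 m/d
Average linear velocity = 0.4197 / 0.22 = 1.908 m/d
L = v × T = 1.908 × 30 = 57.24 m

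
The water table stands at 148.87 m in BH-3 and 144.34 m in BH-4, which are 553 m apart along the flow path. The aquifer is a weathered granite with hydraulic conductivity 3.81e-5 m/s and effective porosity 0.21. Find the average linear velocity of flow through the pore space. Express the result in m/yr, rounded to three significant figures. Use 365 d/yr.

46.9 m/yr

Hydraulic gradient i = (148.87 − 144.34) / 553 = 4.53 / 553 = 0.008192
K = 3.81e-5 m/s × 86400 s/d = 3.292 m/d
q = Ki = 3.292 × 0.008192 = 0.02697 m/d
v_s = q/n_e = 0.02697/0.21 = 0.1284 m/d
   = 0.1284 × 365 = 46.9 m/yr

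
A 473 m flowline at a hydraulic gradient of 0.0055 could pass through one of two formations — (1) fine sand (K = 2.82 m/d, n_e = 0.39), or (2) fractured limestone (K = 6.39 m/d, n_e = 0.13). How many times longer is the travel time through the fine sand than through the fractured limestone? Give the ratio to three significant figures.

6.80

Unit 1 (fine sand): v = 2.82×0.0055/0.39 = 0.03977 m/d, t = 473/0.03977 = 11890 d
Unit 2 (fractured limestone): v = 6.39×0.0055/0.13 = 0.2703 m/d, t = 473/0.2703 = 1750 d
t(fine sand) / t(fractured limestone) = 11890/1750 = 6.80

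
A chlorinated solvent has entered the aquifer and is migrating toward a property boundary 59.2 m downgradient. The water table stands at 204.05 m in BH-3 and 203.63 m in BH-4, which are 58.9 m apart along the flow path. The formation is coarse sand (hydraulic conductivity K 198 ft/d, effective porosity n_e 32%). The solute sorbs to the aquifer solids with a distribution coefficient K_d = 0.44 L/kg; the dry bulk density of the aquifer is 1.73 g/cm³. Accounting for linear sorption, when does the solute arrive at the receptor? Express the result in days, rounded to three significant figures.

Hydraulic gradient i = (204.05 − 203.63) / 58.9 = 0.42 / 58.9 = 0.007131
K = 198 ft/d × 0.3048 = 60.35 m/d
Specific discharge q = 60.35 × 0.007131 = 0.4303 m/d
v_s = q/n_e = 0.4303/0.32 = 1.345 m/d
Retardation R = 1 + ρ_b·K_d/n = 1 + 1.73×0.44/0.32 = 3.379
Contaminant velocity v_c = v/R = 1.345/3.379 = 0.3980 m/d
t = L/v_c = 59.2/0.3980 = 148.7 d

149 days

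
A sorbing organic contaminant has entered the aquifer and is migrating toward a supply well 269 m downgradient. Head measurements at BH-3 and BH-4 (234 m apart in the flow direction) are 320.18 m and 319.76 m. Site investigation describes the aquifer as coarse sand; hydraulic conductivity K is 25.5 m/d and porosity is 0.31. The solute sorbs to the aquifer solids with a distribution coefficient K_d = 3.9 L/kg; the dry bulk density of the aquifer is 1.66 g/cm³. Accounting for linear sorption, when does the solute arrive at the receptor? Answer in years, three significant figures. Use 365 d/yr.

Hydraulic gradient i = (320.18 − 319.76) / 234 = 0.42 / 234 = 0.001795
Specific discharge q = 25.5 × 0.001795 = 0.04577 m/d
v_s = q/n_e = 0.04577/0.31 = 0.1476 m/d
Retardation R = 1 + ρ_b·K_d/n = 1 + 1.66×3.9/0.31 = 21.88
Contaminant velocity v_c = v/R = 0.1476/21.88 = 0.006747 m/d
t = L/v_c = 269/0.006747 = 39870 d
   = 39870/365 = 109 yr

109 years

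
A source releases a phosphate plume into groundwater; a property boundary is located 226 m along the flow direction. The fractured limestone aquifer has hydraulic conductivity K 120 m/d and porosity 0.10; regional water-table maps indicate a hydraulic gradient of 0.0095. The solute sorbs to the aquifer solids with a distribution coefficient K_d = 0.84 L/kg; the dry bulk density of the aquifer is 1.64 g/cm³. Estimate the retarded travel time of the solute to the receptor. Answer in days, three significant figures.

293 days

q = Ki = 120 × 0.0095 = 1.140 m/d
Seepage velocity v = q / n = 1.140 / 0.10 = 11.40 m/d
Retardation R = 1 + ρ_b·K_d/n = 1 + 1.64×0.84/0.10 = 14.78
Contaminant velocity v_c = v/R = 11.40/14.78 = 0.7715 m/d
t = L/v_c = 226/0.7715 = 292.9 d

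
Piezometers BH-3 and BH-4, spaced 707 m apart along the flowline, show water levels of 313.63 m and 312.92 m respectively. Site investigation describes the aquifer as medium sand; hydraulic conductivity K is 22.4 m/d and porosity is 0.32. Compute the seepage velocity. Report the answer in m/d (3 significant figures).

0.0703 m/d

Hydraulic gradient i = (313.63 − 312.92) / 707 = 0.71 / 707 = 0.001004
q = Ki = 22.4 × 0.001004 = 0.02250 m/d
Average linear velocity = 0.02250 / 0.32 = 0.07030 m/d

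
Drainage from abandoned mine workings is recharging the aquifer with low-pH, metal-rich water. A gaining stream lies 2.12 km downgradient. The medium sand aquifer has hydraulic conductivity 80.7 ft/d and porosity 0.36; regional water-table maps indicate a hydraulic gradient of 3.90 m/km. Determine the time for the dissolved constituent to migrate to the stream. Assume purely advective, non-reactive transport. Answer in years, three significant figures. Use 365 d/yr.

K = 80.7 ft/d × 0.3048 = 24.60 m/d
q = Ki = 24.60 × 0.0039 = 0.09593 m/d
v = Ki/n = 24.60·0.0039/0.36 = 0.2665 m/d
L = 2.12 km = 2120 m
t = L / v = 2120 / 0.2665 = 7956 d
   = 7956 / 365 = 21.8 yr

21.8 years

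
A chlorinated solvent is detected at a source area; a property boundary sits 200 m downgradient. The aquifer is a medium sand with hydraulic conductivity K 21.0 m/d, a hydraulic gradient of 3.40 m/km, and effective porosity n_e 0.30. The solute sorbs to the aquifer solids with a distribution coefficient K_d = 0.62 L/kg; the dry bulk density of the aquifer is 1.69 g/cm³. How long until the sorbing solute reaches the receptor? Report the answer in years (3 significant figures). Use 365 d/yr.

10.3 years

Darcy flux q = K·i = 21.0 × 0.0034 = 0.07140 m/d
v_s = q/n_e = 0.07140/0.30 = 0.2380 m/d
Retardation R = 1 + ρ_b·K_d/n = 1 + 1.69×0.62/0.30 = 4.493
Contaminant velocity v_c = v/R = 0.2380/4.493 = 0.05298 m/d
t = L/v_c = 200/0.05298 = 3775 d
   = 3775/365 = 10.3 yr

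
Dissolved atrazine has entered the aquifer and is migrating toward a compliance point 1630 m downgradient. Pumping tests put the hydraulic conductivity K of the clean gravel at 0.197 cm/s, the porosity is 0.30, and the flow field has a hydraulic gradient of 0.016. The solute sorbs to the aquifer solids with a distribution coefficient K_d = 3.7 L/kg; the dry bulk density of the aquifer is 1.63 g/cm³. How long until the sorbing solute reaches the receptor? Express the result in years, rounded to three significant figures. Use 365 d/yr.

10.4 years

K = 0.197 cm/s × 864 = 170.2 m/d
Darcy flux q = K·i = 170.2 × 0.016 = 2.723 m/d
v = Ki/n = 170.2·0.016/0.30 = 9.078 m/d
Retardation R = 1 + ρ_b·K_d/n = 1 + 1.63×3.7/0.30 = 21.10
Contaminant velocity v_c = v/R = 9.078/21.10 = 0.4302 m/d
t = L/v_c = 1630/0.4302 = 3789 d
   = 3789/365 = 10.4 yr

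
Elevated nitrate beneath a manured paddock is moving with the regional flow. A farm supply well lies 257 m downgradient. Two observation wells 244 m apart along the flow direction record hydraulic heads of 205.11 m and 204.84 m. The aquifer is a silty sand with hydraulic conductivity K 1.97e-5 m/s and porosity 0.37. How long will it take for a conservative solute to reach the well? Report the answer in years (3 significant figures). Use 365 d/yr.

138 years

Hydraulic gradient i = (205.11 − 204.84) / 244 = 0.27 / 244 = 0.001107
K = 1.97e-5 m/s × 86400 s/d = 1.702 m/d
Specific discharge q = 1.702 × 0.001107 = 0.001883 m/d
v_s = q/n_e = 0.001883/0.37 = 0.005090 m/d
t = L / v = 257 / 0.005090 = 50490 d
   = 50490 / 365 = 138 yr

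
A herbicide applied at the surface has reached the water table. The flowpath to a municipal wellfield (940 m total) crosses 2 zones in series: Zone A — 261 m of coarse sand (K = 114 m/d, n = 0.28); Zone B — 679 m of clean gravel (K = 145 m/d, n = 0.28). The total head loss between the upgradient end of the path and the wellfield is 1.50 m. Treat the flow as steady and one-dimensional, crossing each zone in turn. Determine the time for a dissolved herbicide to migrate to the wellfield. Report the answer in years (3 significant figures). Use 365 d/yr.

3.35 years

Continuity: the same q passes through each zone, so ΔH = q·Σ(L_j/K_j) — the zones act as resistances in series.
Σ(L/K) = 261/114 + 679/145 = 2.289 + 4.683 = 6.972 d
q = ΔH / Σ(L/K) = 1.50 / 6.972 = 0.2151 m/d (same in every zone)
Zone A: v = q/n = 0.2151/0.28 = 0.7684 m/d → t_A = 261/0.7684 = 339.7 d
Zone B: v = q/n = 0.2151/0.28 = 0.7684 m/d → t_B = 679/0.7684 = 883.7 d
Total t = 339.7 + 883.7 = 1223 d
   = 1223 / 365 = 3.35 yr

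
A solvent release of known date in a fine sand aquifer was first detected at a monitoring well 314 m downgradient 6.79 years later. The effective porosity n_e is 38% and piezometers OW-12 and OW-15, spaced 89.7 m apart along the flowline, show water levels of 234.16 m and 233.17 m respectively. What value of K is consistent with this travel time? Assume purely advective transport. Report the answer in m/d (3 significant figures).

Hydraulic gradient i = (234.16 − 233.17) / 89.7 = 0.99 / 89.7 = 0.01104
t = 6.79 years = 2478 d
v = L / t = 314 / 2478 = 0.1267 m/d
K = v · n / i = 0.1267 × 0.38 / 0.01104 = 4.36 m/d

4.36 m/d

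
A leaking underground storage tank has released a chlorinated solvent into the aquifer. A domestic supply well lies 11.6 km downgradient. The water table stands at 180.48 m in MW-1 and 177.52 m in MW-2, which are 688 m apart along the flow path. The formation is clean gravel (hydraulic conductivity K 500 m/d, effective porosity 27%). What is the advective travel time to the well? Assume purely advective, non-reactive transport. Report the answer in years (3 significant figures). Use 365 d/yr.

Hydraulic gradient i = (180.48 − 177.52) / 688 = 2.96 / 688 = 0.004302
Specific discharge q = 500 × 0.004302 = 2.151 m/d
v = Ki/n = 500·0.004302/0.27 = 7.967 m/d
L = 11.6 km = 11600 m
t = L / v = 11600 / 7.967 = 1456 d
   = 1456 / 365 = 3.99 yr

3.99 years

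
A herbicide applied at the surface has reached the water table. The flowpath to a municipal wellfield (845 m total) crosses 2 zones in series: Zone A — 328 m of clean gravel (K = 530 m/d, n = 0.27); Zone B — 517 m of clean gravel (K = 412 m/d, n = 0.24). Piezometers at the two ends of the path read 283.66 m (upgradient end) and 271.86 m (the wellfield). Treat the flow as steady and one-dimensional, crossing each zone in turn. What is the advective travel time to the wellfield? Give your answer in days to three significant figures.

33.8 days

Total head drop ΔH = 283.66 − 271.86 = 11.80 m
Continuity: the same q passes through each zone, so ΔH = q·Σ(L_j/K_j) — the zones act as resistances in series.
Σ(L/K) = 328/530 + 517/412 = 0.6189 + 1.255 = 1.874 d
q = ΔH / Σ(L/K) = 11.80 / 1.874 = 6.298 m/d (same in every zone)
Zone A: v = q/n = 6.298/0.27 = 23.32 m/d → t_A = 328/23.32 = 14.06 d
Zone B: v = q/n = 6.298/0.24 = 26.24 m/d → t_B = 517/26.24 = 19.70 d
Total t = 14.06 + 19.70 = 33.77 d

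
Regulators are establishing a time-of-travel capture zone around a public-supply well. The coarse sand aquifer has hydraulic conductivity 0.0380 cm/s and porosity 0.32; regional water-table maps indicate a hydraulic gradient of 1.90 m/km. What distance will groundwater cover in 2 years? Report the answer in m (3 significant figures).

K = 0.0380 cm/s × 864 = 32.83 m/d
Darcy flux q = K·i = 32.83 × 0.0019 = 0.06238 m/d
Average linear velocity = 0.06238 / 0.32 = 0.1949 m/d
T = 2 yr × 365 = 730 d
L = v × T = 0.1949 × 730 = 142.3 m

142 m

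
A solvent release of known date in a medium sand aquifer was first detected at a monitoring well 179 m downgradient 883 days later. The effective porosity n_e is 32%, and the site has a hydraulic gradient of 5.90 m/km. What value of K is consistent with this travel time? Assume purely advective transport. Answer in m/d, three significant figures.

11.0 m/d

v = L / t = 179 / 883 = 0.2027 m/d
K = v · n / i = 0.2027 × 0.32 / 0.0059 = 11.0 m/d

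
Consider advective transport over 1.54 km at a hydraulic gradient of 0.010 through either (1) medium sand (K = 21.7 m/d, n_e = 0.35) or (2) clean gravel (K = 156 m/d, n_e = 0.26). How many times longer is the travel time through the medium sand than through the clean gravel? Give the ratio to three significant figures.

9.68

Unit 1 (medium sand): v = 21.7×0.010/0.35 = 0.6200 m/d, t = 1540/0.6200 = 2484 d
Unit 2 (clean gravel): v = 156×0.010/0.26 = 6.000 m/d, t = 1540/6.000 = 256.7 d
t(medium sand) / t(clean gravel) = 2484/256.7 = 9.68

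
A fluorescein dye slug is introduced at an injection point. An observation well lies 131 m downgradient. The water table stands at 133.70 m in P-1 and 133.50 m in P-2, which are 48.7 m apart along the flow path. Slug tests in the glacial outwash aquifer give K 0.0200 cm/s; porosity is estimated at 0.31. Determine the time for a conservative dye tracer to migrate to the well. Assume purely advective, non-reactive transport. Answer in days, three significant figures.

572 days

Hydraulic gradient i = (133.70 − 133.50) / 48.7 = 0.20 / 48.7 = 0.004107
K = 0.0200 cm/s × 864 = 17.28 m/d
Specific discharge q = 17.28 × 0.004107 = 0.07097 m/d
Seepage velocity v = q / n = 0.07097 / 0.31 = 0.2289 m/d
t = L / v = 131 / 0.2289 = 572.3 d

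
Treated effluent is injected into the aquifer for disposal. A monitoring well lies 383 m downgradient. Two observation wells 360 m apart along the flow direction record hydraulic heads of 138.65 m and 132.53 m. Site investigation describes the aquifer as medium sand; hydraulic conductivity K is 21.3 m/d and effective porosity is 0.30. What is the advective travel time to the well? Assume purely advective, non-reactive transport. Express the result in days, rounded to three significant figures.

Hydraulic gradient i = (138.65 − 132.53) / 360 = 6.12 / 360 = 0.01700
Specific discharge q = 21.3 × 0.01700 = 0.3621 m/d
v = Ki/n = 21.3·0.01700/0.30 = 1.207 m/d
t = L / v = 383 / 1.207 = 317.3 d

317 days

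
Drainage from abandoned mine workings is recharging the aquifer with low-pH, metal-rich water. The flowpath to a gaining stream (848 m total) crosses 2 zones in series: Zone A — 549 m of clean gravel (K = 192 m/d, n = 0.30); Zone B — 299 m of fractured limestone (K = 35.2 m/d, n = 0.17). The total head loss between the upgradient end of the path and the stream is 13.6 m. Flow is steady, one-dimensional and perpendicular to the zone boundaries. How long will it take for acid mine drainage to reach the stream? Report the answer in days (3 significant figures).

180 days

Continuity: the same q passes through each zone, so ΔH = q·Σ(L_j/K_j) — the zones act as resistances in series.
Σ(L/K) = 549/192 + 299/35.2 = 2.859 + 8.494 = 11.35 d
q = ΔH / Σ(L/K) = 13.6 / 11.35 = 1.198 m/d (same in every zone)
Zone A: v = q/n = 1.198/0.30 = 3.993 m/d → t_A = 549/3.993 = 137.5 d
Zone B: v = q/n = 1.198/0.17 = 7.046 m/d → t_B = 299/7.046 = 42.43 d
Total t = 137.5 + 42.43 = 179.9 d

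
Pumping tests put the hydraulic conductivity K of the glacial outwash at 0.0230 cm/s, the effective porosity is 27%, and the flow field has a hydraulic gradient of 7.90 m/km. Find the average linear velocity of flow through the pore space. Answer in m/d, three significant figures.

0.581 m/d

K = 0.0230 cm/s × 864 = 19.87 m/d
Specific discharge q = 19.87 × 0.0079 = 0.1570 m/d
Seepage velocity v = q / n = 0.1570 / 0.27 = 0.5814 m/d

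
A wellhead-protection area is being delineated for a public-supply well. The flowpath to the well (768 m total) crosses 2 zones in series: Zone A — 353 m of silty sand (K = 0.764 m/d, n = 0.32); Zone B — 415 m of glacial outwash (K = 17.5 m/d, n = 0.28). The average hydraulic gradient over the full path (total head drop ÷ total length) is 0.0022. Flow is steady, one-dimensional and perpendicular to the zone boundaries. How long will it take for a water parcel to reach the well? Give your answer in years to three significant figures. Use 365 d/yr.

For zones in series the flux q is common to all zones; the equivalent conductivity is the harmonic (thickness-weighted) mean, K_eq = L_total / Σ(L_j/K_j).
Σ(L/K) = 353/0.764 + 415/17.5 = 462.0 + 23.71 = 485.8 d
K_eq = L_total / Σ(L/K) = 768 / 485.8 = 1.581 m/d
q = K_eq · i = 1.581 × 0.0022 = 0.003478 m/d (same in every zone)
Zone A: v = q/n = 0.003478/0.32 = 0.01087 m/d → t_A = 353/0.01087 = 32480 d
Zone B: v = q/n = 0.003478/0.28 = 0.01242 m/d → t_B = 415/0.01242 = 33410 d
Total t = 32480 + 33410 = 65880 d
   = 65880 / 365 = 181 yr

181 years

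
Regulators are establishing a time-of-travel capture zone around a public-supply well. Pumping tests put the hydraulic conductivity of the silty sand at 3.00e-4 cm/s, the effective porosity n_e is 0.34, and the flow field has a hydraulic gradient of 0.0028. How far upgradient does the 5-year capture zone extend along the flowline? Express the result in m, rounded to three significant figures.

3.90 m

K = 3.00e-4 cm/s × 864 = 0.2592 m/d
Specific discharge q = 0.2592 × 0.0028 = 7.258e-4 m/d
v_s = q/n_e = 7.258e-4/0.34 = 0.002135 m/d
T = 5 yr × 365 = 1825 d
L = v × T = 0.002135 × 1825 = 3.896 m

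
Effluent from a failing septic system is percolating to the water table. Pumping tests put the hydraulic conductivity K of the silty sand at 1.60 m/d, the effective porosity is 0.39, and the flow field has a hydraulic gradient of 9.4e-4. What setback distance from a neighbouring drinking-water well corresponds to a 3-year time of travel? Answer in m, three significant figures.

4.22 m

Darcy flux q = K·i = 1.60 × 9.4e-4 = 0.001504 m/d
v_s = q/n_e = 0.001504/0.39 = 0.003856 m/d
T = 3 yr × 365 = 1095 d
L = v × T = 0.003856 × 1095 = 4.223 m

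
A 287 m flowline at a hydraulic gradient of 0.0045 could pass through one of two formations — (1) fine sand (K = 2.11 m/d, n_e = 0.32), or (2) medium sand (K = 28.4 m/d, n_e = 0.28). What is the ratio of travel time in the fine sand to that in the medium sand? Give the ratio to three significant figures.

15.4

Unit 1 (fine sand): v = 2.11×0.0045/0.32 = 0.02967 m/d, t = 287/0.02967 = 9672 d
Unit 2 (medium sand): v = 28.4×0.0045/0.28 = 0.4564 m/d, t = 287/0.4564 = 628.8 d
t(fine sand) / t(medium sand) = 9672/628.8 = 15.4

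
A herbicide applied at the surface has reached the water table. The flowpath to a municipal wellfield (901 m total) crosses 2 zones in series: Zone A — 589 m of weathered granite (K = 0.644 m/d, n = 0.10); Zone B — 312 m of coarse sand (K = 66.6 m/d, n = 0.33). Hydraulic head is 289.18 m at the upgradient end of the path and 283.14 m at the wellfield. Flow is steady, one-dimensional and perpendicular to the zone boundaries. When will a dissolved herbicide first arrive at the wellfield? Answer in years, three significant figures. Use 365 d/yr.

Total head drop ΔH = 289.18 − 283.14 = 6.04 m
Continuity: the same q passes through each zone, so ΔH = q·Σ(L_j/K_j) — the zones act as resistances in series.
Σ(L/K) = 589/0.644 + 312/66.6 = 914.6 + 4.685 = 919.3 d
q = ΔH / Σ(L/K) = 6.04 / 919.3 = 0.006570 m/d (same in every zone)
Zone A: v = q/n = 0.006570/0.10 = 0.06570 m/d → t_A = 589/0.06570 = 8965 d
Zone B: v = q/n = 0.006570/0.33 = 0.01991 m/d → t_B = 312/0.01991 = 15670 d
Total t = 8965 + 15670 = 24630 d
   = 24630 / 365 = 67.5 yr

67.5 years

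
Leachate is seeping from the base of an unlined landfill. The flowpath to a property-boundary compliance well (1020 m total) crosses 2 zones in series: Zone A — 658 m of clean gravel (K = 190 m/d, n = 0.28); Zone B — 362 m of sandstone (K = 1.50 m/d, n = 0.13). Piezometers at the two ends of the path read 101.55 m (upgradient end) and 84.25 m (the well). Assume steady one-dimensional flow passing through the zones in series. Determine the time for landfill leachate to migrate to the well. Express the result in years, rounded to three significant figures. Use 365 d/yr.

8.97 years

Total head drop ΔH = 101.55 − 84.25 = 17.30 m
Continuity: the same q passes through each zone, so ΔH = q·Σ(L_j/K_j) — the zones act as resistances in series.
Σ(L/K) = 658/190 + 362/1.50 = 3.463 + 241.3 = 244.8 d
q = ΔH / Σ(L/K) = 17.30 / 244.8 = 0.07067 m/d (same in every zone)
Zone A: v = q/n = 0.07067/0.28 = 0.2524 m/d → t_A = 658/0.2524 = 2607 d
Zone B: v = q/n = 0.07067/0.13 = 0.5436 m/d → t_B = 362/0.5436 = 665.9 d
Total t = 2607 + 665.9 = 3273 d
   = 3273 / 365 = 8.97 yr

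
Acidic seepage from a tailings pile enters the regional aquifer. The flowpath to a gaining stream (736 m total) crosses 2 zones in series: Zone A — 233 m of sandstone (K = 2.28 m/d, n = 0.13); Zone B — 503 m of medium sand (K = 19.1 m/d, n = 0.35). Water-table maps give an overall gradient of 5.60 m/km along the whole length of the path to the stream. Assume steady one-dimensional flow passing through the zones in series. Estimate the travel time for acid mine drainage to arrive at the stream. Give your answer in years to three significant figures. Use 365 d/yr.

Continuity: the same q passes through each zone, so ΔH = q·Σ(L_j/K_j) — the zones act as resistances in series.
Σ(L/K) = 233/2.28 + 503/19.1 = 102.2 + 26.34 = 128.5 d
K_eq = L_total / Σ(L/K) = 736 / 128.5 = 5.726 m/d
q = K_eq · i = 5.726 × 0.0056 = 0.03207 m/d (same in every zone)
Zone A: v = q/n = 0.03207/0.13 = 0.2467 m/d → t_A = 233/0.2467 = 944.6 d
Zone B: v = q/n = 0.03207/0.35 = 0.09162 m/d → t_B = 503/0.09162 = 5490 d
Total t = 944.6 + 5490 = 6435 d
   = 6435 / 365 = 17.6 yr

17.6 years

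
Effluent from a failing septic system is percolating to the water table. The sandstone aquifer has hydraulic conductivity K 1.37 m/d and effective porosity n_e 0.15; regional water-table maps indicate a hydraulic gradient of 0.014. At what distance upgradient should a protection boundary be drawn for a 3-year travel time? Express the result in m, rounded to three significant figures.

140 m

Specific discharge q = 1.37 × 0.014 = 0.01918 m/d
v_s = q/n_e = 0.01918/0.15 = 0.1279 m/d
T = 3 yr × 365 = 1095 d
L = v × T = 0.1279 × 1095 = 140.0 m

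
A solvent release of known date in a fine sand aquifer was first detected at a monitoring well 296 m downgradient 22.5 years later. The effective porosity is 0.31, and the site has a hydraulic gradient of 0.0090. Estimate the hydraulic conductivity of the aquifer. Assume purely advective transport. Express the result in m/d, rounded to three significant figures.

1.24 m/d

t = 22.5 years = 8213 d
v = L / t = 296 / 8213 = 0.03604 m/d
K = v · n / i = 0.03604 × 0.31 / 0.0090 = 1.24 m/d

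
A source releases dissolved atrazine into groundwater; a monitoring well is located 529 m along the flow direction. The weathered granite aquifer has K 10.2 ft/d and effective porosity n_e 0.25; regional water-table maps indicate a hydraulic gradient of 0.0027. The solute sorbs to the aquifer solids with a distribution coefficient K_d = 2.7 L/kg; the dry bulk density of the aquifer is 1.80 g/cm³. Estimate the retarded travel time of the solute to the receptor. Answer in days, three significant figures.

K = 10.2 ft/d × 0.3048 = 3.109 m/d
Darcy flux q = K·i = 3.109 × 0.0027 = 0.008394 m/d
Seepage velocity v = q / n = 0.008394 / 0.25 = 0.03358 m/d
Retardation R = 1 + ρ_b·K_d/n = 1 + 1.80×2.7/0.25 = 20.44
Contaminant velocity v_c = v/R = 0.03358/20.44 = 0.001643 m/d
t = L/v_c = 529/0.001643 = 322000 d

322000 days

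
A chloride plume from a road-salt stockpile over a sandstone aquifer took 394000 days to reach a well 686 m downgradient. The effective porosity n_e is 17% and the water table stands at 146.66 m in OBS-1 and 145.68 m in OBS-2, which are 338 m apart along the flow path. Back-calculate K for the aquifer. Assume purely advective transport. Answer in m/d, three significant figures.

0.102 m/d

Hydraulic gradient i = (146.66 − 145.68) / 338 = 0.98 / 338 = 0.002899
v = L / t = 686 / 394000 = 0.001741 m/d
K = v · n / i = 0.001741 × 0.17 / 0.002899 = 0.102 m/d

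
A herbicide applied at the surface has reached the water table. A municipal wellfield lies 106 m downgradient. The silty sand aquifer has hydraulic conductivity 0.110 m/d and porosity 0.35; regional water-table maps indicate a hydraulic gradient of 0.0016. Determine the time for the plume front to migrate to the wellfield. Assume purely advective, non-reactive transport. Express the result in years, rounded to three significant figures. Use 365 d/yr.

Specific discharge q = 0.110 × 0.0016 = 1.760e-4 m/d
Average linear velocity = 1.760e-4 / 0.35 = 5.029e-4 m/d
t = L / v = 106 / 5.029e-4 = 210800 d
   = 210800 / 365 = 578 yr

578 years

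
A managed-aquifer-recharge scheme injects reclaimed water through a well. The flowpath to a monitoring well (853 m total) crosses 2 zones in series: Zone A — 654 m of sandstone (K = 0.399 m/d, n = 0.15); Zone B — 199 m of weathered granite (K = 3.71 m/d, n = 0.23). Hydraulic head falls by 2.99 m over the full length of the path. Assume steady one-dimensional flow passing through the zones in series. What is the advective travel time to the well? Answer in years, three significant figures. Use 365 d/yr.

223 years

Continuity: the same q passes through each zone, so ΔH = q·Σ(L_j/K_j) — the zones act as resistances in series.
Σ(L/K) = 654/0.399 + 199/3.71 = 1639 + 53.64 = 1693 d
q = ΔH / Σ(L/K) = 2.99 / 1693 = 0.001766 m/d (same in every zone)
Zone A: v = q/n = 0.001766/0.15 = 0.01178 m/d → t_A = 654/0.01178 = 55540 d
Zone B: v = q/n = 0.001766/0.23 = 0.007680 m/d → t_B = 199/0.007680 = 25910 d
Total t = 55540 + 25910 = 81450 d
   = 81450 / 365 = 223 yr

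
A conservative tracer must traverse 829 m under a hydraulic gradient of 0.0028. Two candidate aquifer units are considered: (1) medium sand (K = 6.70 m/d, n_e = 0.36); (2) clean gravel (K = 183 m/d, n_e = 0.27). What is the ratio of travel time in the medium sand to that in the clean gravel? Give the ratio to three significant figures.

36.4

Unit 1 (medium sand): v = 6.70×0.0028/0.36 = 0.05211 m/d, t = 829/0.05211 = 15910 d
Unit 2 (clean gravel): v = 183×0.0028/0.27 = 1.898 m/d, t = 829/1.898 = 436.8 d
t(medium sand) / t(clean gravel) = 15910/436.8 = 36.4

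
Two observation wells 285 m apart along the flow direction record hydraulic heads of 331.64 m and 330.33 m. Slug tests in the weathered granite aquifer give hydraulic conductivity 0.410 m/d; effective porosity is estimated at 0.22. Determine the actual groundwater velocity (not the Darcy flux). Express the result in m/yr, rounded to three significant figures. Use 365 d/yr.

3.13 m/yr

Hydraulic gradient i = (331.64 − 330.33) / 285 = 1.31 / 285 = 0.004596
q = Ki = 0.410 × 0.004596 = 0.001885 m/d
v = Ki/n = 0.410·0.004596/0.22 = 0.008566 m/d
   = 0.008566 × 365 = 3.13 m/yr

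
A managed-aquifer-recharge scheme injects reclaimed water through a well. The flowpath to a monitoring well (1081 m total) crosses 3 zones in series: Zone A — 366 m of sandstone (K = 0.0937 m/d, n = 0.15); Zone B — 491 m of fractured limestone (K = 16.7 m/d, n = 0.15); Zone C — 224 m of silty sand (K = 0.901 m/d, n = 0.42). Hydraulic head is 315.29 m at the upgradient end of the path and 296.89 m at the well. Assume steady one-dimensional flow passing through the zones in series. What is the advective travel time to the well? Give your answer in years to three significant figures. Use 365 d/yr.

Total head drop ΔH = 315.29 − 296.89 = 18.40 m
Steady 1-D flow in series ⇒ the Darcy flux q is identical in every zone and the zone head losses add (resistances L/K in series).
Σ(L/K) = 366/0.0937 + 491/16.7 + 224/0.901 = 3906 + 29.40 + 248.6 = 4184 d
q = ΔH / Σ(L/K) = 18.40 / 4184 = 0.004398 m/d (same in every zone)
Zone A: v = q/n = 0.004398/0.15 = 0.02932 m/d → t_A = 366/0.02932 = 12480 d
Zone B: v = q/n = 0.004398/0.15 = 0.02932 m/d → t_B = 491/0.02932 = 16750 d
Zone C: v = q/n = 0.004398/0.42 = 0.01047 m/d → t_C = 224/0.01047 = 21390 d
Total t = 12480 + 16750 + 21390 = 50630 d
   = 50630 / 365 = 139 yr

139 years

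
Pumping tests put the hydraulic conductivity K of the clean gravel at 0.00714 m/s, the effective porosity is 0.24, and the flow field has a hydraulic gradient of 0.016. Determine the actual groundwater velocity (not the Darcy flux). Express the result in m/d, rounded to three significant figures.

K = 0.00714 m/s × 86400 s/d = 616.9 m/d
Specific discharge q = 616.9 × 0.016 = 9.870 m/d
Seepage velocity v = q / n = 9.870 / 0.24 = 41.13 m/d

41.1 m/d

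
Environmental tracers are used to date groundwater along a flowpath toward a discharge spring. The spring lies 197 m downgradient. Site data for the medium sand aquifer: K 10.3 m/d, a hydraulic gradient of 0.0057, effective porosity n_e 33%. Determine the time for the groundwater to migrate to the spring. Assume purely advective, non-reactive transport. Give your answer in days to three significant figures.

1110 days

q = Ki = 10.3 × 0.0057 = 0.05871 m/d
v = Ki/n = 10.3·0.0057/0.33 = 0.1779 m/d
t = L / v = 197 / 0.1779 = 1107 d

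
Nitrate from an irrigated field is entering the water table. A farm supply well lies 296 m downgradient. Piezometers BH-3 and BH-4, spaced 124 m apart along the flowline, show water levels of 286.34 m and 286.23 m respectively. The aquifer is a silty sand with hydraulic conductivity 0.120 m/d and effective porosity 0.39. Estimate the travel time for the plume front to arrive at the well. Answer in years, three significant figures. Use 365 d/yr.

Hydraulic gradient i = (286.34 − 286.23) / 124 = 0.11 / 124 = 8.871e-4
Specific discharge q = 0.120 × 8.871e-4 = 1.065e-4 m/d
Average linear velocity = 1.065e-4 / 0.39 = 2.730e-4 m/d
t = L / v = 296 / 2.730e-4 = 1.084e6 d
   = 1.084e6 / 365 = 2970 yr

2970 years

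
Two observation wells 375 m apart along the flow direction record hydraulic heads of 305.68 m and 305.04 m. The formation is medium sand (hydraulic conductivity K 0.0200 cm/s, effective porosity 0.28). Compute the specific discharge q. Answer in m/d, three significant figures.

0.0295 m/d

Hydraulic gradient i = (305.68 − 305.04) / 375 = 0.64 / 375 = 0.001707
K = 0.0200 cm/s × 864 = 17.28 m/d
q = Ki = 17.28 × 0.001707 = 0.02949 m/d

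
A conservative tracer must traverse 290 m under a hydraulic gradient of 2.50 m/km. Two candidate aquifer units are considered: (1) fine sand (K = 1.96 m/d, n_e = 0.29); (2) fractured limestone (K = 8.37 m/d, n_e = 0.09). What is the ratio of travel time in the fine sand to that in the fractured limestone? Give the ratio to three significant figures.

Unit 1 (fine sand): v = 1.96×0.0025/0.29 = 0.01690 m/d, t = 290/0.01690 = 17160 d
Unit 2 (fractured limestone): v = 8.37×0.0025/0.09 = 0.2325 m/d, t = 290/0.2325 = 1247 d
t(fine sand) / t(fractured limestone) = 17160/1247 = 13.8

13.8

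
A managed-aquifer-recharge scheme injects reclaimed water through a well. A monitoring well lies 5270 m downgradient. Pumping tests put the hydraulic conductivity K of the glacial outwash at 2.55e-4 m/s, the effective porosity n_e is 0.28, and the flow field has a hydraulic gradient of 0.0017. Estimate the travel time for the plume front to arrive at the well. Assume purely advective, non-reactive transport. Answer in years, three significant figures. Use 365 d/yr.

108 years

K = 2.55e-4 m/s × 86400 s/d = 22.03 m/d
Darcy flux q = K·i = 22.03 × 0.0017 = 0.03745 m/d
Average linear velocity = 0.03745 / 0.28 = 0.1338 m/d
t = L / v = 5270 / 0.1338 = 39400 d
   = 39400 / 365 = 108 yr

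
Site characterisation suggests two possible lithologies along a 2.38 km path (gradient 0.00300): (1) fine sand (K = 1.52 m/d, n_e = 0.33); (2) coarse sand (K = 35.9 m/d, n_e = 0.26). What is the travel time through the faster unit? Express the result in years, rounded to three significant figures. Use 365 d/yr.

15.7 years

Unit 1 (fine sand): v = 1.52×0.0030/0.33 = 0.01382 m/d, t = 2380/0.01382 = 172200 d
Unit 2 (coarse sand): v = 35.9×0.0030/0.26 = 0.4142 m/d, t = 2380/0.4142 = 5746 d
Faster: 5746 d / 365 = 15.7 yr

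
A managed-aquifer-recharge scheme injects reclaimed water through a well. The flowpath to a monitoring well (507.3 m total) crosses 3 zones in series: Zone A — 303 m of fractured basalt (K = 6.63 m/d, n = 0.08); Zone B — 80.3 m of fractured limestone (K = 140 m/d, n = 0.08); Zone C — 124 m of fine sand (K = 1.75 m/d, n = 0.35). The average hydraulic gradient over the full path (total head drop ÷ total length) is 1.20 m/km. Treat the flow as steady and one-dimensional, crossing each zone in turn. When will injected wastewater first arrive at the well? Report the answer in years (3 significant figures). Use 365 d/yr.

Steady 1-D flow in series ⇒ the Darcy flux q is identical in every zone and the zone head losses add (resistances L/K in series).
Σ(L/K) = 303/6.63 + 80.3/140 + 124/1.75 = 45.70 + 0.5736 + 70.86 = 117.1 d
K_eq = L_total / Σ(L/K) = 507.3 / 117.1 = 4.331 m/d
q = K_eq · i = 4.331 × 0.0012 = 0.005197 m/d (same in every zone)
Zone A: v = q/n = 0.005197/0.08 = 0.06497 m/d → t_A = 303/0.06497 = 4664 d
Zone B: v = q/n = 0.005197/0.08 = 0.06497 m/d → t_B = 80.3/0.06497 = 1236 d
Zone C: v = q/n = 0.005197/0.35 = 0.01485 m/d → t_C = 124/0.01485 = 8351 d
Total t = 4664 + 1236 + 8351 = 14250 d
   = 14250 / 365 = 39.0 yr

39.0 years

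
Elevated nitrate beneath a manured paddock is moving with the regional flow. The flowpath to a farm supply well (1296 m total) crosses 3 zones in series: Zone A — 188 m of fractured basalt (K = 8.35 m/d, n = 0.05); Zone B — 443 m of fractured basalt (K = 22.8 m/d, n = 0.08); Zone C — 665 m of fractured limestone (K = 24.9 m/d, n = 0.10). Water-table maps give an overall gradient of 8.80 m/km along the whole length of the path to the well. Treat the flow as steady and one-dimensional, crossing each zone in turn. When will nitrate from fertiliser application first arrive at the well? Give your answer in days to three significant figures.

Steady 1-D flow in series ⇒ the Darcy flux q is identical in every zone and the zone head losses add (resistances L/K in series).
Σ(L/K) = 188/8.35 + 443/22.8 + 665/24.9 = 22.51 + 19.43 + 26.71 = 68.65 d
K_eq = L_total / Σ(L/K) = 1296 / 68.65 = 18.88 m/d
q = K_eq · i = 18.88 × 0.0088 = 0.1661 m/d (same in every zone)
Zone A: v = q/n = 0.1661/0.05 = 3.323 m/d → t_A = 188/3.323 = 56.58 d
Zone B: v = q/n = 0.1661/0.08 = 2.077 m/d → t_B = 443/2.077 = 213.3 d
Zone C: v = q/n = 0.1661/0.10 = 1.661 m/d → t_C = 665/1.661 = 400.3 d
Total t = 56.58 + 213.3 + 400.3 = 670.2 d

670 days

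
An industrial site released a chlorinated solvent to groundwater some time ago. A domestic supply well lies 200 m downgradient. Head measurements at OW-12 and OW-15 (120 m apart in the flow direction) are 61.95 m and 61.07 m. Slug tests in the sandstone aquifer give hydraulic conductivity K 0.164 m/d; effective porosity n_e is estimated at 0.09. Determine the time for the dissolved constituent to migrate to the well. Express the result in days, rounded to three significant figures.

Hydraulic gradient i = (61.95 − 61.07) / 120 = 0.88 / 120 = 0.007333
Darcy flux q = K·i = 0.164 × 0.007333 = 0.001203 m/d
Seepage velocity v = q / n = 0.001203 / 0.09 = 0.01336 m/d
t = L / v = 200 / 0.01336 = 14970 d

15000 days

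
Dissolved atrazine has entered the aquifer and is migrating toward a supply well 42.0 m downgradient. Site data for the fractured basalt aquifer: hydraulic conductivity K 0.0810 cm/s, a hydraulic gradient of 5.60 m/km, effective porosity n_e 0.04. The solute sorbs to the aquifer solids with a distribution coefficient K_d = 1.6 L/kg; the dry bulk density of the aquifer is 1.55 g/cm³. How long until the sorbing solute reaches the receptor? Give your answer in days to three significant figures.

K = 0.0810 cm/s × 864 = 69.98 m/d
q = Ki = 69.98 × 0.0056 = 0.3919 m/d
Seepage velocity v = q / n = 0.3919 / 0.04 = 9.798 m/d
Retardation R = 1 + ρ_b·K_d/n = 1 + 1.55×1.6/0.04 = 63.00
Contaminant velocity v_c = v/R = 9.798/63.00 = 0.1555 m/d
t = L/v_c = 42.0/0.1555 = 270.1 d

270 days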